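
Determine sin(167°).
sin(167°) = 0.225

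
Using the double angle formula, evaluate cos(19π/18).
cos(19π/18) = cos²19π/36 - sin²19π/36 = -0.9848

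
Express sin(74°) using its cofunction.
sin(74°) = cos(90° - 74°) = cos(16°)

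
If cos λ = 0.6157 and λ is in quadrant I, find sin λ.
sin λ = 0.788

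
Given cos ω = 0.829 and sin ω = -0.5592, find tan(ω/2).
tan(ω/2) = sin ω / (1 + cos ω) = -0.3057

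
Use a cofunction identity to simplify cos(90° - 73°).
cos(90° - 73°) = sin(73°)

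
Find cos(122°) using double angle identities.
cos(122°) = 1 - 2sin²61° = -0.5299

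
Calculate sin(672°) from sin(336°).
sin(672°) = 2 sin 336° cos 336° = -0.7431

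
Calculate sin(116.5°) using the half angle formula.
sin(116.5°) = √((1 - cos 233°)/2) = 0.8949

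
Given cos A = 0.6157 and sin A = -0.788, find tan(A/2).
tan(A/2) = sin A / (1 + cos A) = -0.4877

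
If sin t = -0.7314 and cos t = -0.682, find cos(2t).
cos(2t) = cos²t - sin²t = -0.06982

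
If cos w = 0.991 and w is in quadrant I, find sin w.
sin w = 0.1339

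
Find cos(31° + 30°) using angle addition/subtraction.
cos(31° + 30°) = cos 31° cos 30° - sin 31° sin 30° = 0.4848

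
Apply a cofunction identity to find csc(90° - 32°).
csc(90° - 32°) = sec(32°) = 1.179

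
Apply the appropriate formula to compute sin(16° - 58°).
sin(16° - 58°) = sin 16° cos 58° - cos 16° sin 58° = -0.6691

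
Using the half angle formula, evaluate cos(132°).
cos(132°) = -√((1 + cos 264°)/2) = -0.6691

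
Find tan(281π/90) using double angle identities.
tan(281π/90) = 2 tan 281π/180 / (1 - tan²281π/180) = 0.404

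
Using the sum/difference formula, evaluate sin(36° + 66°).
sin(36° + 66°) = sin 36° cos 66° + cos 36° sin 66° = 0.9781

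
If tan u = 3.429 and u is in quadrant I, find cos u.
cos u = 0.28 (using tan²u + 1 = sec²u)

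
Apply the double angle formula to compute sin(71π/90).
sin(71π/90) = 2 sin 71π/180 cos 71π/180 = 0.6157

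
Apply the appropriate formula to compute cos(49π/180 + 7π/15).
cos(49π/180 + 7π/15) = cos 49π/180 cos 7π/15 - sin 49π/180 sin 7π/15 = -0.682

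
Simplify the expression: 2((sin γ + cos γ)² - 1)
2((sin γ + cos γ)² - 1) = 2(sin(2γ)) (using Pythagorean + double angle)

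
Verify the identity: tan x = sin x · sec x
RHS = sin x · (1/cos x) = sin x/cos x = tan x = LHS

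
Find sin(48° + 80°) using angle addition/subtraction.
sin(48° + 80°) = sin 48° cos 80° + cos 48° sin 80° = 0.788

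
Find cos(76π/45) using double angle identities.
cos(76π/45) = cos²38π/45 - sin²38π/45 = 0.5592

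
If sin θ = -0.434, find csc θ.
csc θ = 1/sin θ = -2.304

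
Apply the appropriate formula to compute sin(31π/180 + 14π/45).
sin(31π/180 + 14π/45) = sin 31π/180 cos 14π/45 + cos 31π/180 sin 14π/45 = 0.9986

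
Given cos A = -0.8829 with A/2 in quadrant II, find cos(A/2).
cos(A/2) = ±√((1 + cos A)/2); negative since A/2 ∈ QII, so cos(A/2) = -0.242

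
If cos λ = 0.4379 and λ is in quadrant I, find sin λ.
sin λ = 0.899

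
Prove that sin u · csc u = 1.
LHS = sin u · (1/sin u) = 1 = RHS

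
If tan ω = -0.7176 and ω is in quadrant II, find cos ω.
cos ω = -0.8125 (using tan²ω + 1 = sec²ω)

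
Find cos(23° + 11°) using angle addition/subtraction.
cos(23° + 11°) = cos 23° cos 11° - sin 23° sin 11° = 0.829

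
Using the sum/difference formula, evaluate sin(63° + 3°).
sin(63° + 3°) = sin 63° cos 3° + cos 63° sin 3° = 0.9135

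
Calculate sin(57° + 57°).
sin(57° + 57°) = sin 57° cos 57° + cos 57° sin 57° = 0.9135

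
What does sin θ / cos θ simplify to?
sin θ / cos θ = tan θ (using Quotient identity)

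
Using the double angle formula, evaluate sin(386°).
sin(386°) = 2 sin 193° cos 193° = 0.4384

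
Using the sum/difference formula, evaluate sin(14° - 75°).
sin(14° - 75°) = sin 14° cos 75° - cos 14° sin 75° = -0.8746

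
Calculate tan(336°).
tan(336°) = -0.4452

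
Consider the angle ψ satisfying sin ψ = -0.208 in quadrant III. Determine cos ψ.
cos ψ = ±√(1 - sin²ψ) = -0.9781 (negative in QIII)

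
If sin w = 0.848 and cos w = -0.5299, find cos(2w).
cos(2w) = cos²w - sin²w = -0.4383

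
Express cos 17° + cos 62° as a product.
cos 17° + cos 62° = 2 cos(39.5°) cos(-22.5°)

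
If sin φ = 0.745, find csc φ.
csc φ = 1/sin φ = 1.342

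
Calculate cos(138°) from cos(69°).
cos(138°) = 2cos²69° - 1 = -0.7431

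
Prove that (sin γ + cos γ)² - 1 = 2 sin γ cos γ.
LHS = sin²γ + 2 sin γ cos γ + cos²γ - 1 = (sin²γ + cos²γ) + 2 sin γ cos γ - 1 = 1 + 2 sin γ cos γ - 1 = 2 sin γ cos γ = RHS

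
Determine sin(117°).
sin(117°) = 0.891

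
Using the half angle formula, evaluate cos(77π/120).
cos(77π/120) = -√((1 + cos 77π/60)/2) = -0.4305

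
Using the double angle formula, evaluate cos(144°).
cos(144°) = cos²72° - sin²72° = -0.809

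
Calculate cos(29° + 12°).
cos(29° + 12°) = cos 29° cos 12° - sin 29° sin 12° = 0.7547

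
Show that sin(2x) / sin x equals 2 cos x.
LHS = 2 sin x cos x / sin x = 2 cos x = RHS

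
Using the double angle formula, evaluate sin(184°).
sin(184°) = 2 sin 92° cos 92° = -0.06976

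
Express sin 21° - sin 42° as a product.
sin 21° - sin 42° = 2 cos(31.5°) sin(-10.5°)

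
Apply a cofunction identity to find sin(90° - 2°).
sin(90° - 2°) = cos(2°) = 0.9994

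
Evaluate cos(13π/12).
cos(13π/12) = -(√6+√2)/4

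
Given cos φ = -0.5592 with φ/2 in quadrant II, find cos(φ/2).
cos(φ/2) = ±√((1 + cos φ)/2); negative since φ/2 ∈ QII, so cos(φ/2) = -0.4695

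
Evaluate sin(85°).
sin(85°) = 0.9962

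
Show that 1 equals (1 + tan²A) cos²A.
RHS = sec²A · cos²A = (1/cos²A) · cos²A = 1 = LHS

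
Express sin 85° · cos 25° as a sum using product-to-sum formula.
sin 85° cos 25° = (1/2)[sin(85°+25°) + sin(85°-25°)]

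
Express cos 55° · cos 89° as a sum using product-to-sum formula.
cos 55° cos 89° = (1/2)[cos(55°-89°) + cos(55°+89°)]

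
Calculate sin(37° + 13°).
sin(37° + 13°) = sin 37° cos 13° + cos 37° sin 13° = 0.766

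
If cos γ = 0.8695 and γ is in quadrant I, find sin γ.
sin γ = 0.4939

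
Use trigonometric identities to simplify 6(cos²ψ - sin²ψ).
6(cos²ψ - sin²ψ) = 6(cos(2ψ)) (using Double angle)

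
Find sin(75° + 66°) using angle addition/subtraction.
sin(75° + 66°) = sin 75° cos 66° + cos 75° sin 66° = 0.6293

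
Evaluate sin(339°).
sin(339°) = -0.3584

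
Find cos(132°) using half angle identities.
cos(132°) = -√((1 + cos 264°)/2) = -0.6691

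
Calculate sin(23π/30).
sin(23π/30) = 0.6691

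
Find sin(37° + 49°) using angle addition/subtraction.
sin(37° + 49°) = sin 37° cos 49° + cos 37° sin 49° = 0.9976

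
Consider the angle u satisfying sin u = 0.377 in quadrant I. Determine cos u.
cos u = √(1 - sin²u) = 0.9262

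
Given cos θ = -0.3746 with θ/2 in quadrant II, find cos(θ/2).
cos(θ/2) = ±√((1 + cos θ)/2); negative since θ/2 ∈ QII, so cos(θ/2) = -0.5592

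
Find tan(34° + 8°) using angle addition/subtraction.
tan(34° + 8°) = (tan 34° + tan 8°)/(1 - tan 34° tan 8°) = 0.9004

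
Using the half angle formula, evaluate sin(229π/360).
sin(229π/360) = √((1 - cos 229π/180)/2) = 0.91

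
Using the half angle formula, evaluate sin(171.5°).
sin(171.5°) = √((1 - cos 343°)/2) = 0.1478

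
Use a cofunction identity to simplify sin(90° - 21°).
sin(90° - 21°) = cos(21°)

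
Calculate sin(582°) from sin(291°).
sin(582°) = 2 sin 291° cos 291° = -0.6691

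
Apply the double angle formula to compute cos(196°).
cos(196°) = cos²98° - sin²98° = -0.9613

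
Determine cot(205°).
cot(205°) = 2.145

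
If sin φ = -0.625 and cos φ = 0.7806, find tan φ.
tan φ = sin φ / cos φ = -0.8007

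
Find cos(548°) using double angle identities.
cos(548°) = 2cos²274° - 1 = -0.9903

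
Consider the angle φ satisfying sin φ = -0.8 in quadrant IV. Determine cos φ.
cos φ = √(1 - sin²φ) = 0.6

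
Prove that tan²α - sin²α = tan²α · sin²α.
LHS = sin²α/cos²α - sin²α = sin²α(1/cos²α - 1) = sin²α · (1 - cos²α)/cos²α = sin²α · sin²α/cos²α = sin²α · tan²α = RHS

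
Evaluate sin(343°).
sin(343°) = -0.2924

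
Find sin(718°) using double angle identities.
sin(718°) = 2 sin 359° cos 359° = -0.0349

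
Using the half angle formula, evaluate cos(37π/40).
cos(37π/40) = -√((1 + cos 37π/20)/2) = -0.9724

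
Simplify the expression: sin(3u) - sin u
sin(3u) - sin u = 2 cos(2u) sin u (using Sum-to-product)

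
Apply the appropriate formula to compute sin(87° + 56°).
sin(87° + 56°) = sin 87° cos 56° + cos 87° sin 56° = 0.6018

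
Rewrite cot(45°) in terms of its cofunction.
cot(45°) = tan(90° - 45°) = tan(45°)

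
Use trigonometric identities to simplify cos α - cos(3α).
cos α - cos(3α) = 2 sin(2α) sin α (using Sum-to-product)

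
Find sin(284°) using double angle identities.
sin(284°) = 2 sin 142° cos 142° = -0.9703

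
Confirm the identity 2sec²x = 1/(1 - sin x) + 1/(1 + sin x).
RHS = [(1 + sin x) + (1 - sin x)] / [(1 - sin x)(1 + sin x)] = 2/(1 - sin²x) = 2/cos²x = 2sec²x = LHS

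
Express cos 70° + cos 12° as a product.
cos 70° + cos 12° = 2 cos(41°) cos(29°)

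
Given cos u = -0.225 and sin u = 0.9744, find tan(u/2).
tan(u/2) = sin u / (1 + cos u) = 1.257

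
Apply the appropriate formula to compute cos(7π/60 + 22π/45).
cos(7π/60 + 22π/45) = cos 7π/60 cos 22π/45 - sin 7π/60 sin 22π/45 = -0.3256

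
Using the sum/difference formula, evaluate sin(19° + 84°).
sin(19° + 84°) = sin 19° cos 84° + cos 19° sin 84° = 0.9744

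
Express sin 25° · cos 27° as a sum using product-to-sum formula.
sin 25° cos 27° = (1/2)[sin(25°+27°) + sin(25°-27°)]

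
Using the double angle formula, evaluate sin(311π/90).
sin(311π/90) = 2 sin 311π/180 cos 311π/180 = -0.9903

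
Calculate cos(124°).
cos(124°) = -0.5592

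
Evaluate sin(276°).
sin(276°) = -0.9945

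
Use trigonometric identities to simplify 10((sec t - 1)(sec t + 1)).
10((sec t - 1)(sec t + 1)) = 10(tan²t) (using Diff. of squares)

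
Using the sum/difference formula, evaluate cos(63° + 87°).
cos(63° + 87°) = cos 63° cos 87° - sin 63° sin 87° = -√3/2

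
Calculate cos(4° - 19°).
cos(4° - 19°) = cos 4° cos 19° + sin 4° sin 19° = (√6+√2)/4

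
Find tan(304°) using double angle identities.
tan(304°) = 2 tan 152° / (1 - tan²152°) = -1.483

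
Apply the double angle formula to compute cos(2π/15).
cos(2π/15) = cos²π/15 - sin²π/15 = 0.9135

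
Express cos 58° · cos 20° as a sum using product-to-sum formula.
cos 58° cos 20° = (1/2)[cos(58°-20°) + cos(58°+20°)]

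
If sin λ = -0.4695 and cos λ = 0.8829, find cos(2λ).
cos(2λ) = cos²λ - sin²λ = 0.5591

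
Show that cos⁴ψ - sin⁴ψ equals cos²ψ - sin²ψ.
LHS = (cos²ψ - sin²ψ)(cos²ψ + sin²ψ) = (cos²ψ - sin²ψ) · 1 = cos²ψ - sin²ψ = RHS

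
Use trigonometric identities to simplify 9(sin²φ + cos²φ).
9(sin²φ + cos²φ) = 9 (using Pythagorean identity)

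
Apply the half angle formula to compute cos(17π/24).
cos(17π/24) = -√((1 + cos 17π/12)/2) = -0.6088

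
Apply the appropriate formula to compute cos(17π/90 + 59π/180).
cos(17π/90 + 59π/180) = cos 17π/90 cos 59π/180 - sin 17π/90 sin 59π/180 = -0.05234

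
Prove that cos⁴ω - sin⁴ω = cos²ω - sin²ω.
LHS = (cos²ω - sin²ω)(cos²ω + sin²ω) = (cos²ω - sin²ω) · 1 = cos²ω - sin²ω = RHS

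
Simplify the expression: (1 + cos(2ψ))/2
(1 + cos(2ψ))/2 = cos²ψ (using Power reduction)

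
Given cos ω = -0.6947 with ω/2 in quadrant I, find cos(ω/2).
cos(ω/2) = ±√((1 + cos ω)/2); positive since ω/2 ∈ QI, so cos(ω/2) = 0.3907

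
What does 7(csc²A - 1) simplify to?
7(csc²A - 1) = 7(cot²A) (using Pythagorean identity)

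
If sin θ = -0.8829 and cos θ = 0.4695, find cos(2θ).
cos(2θ) = cos²θ - sin²θ = -0.5591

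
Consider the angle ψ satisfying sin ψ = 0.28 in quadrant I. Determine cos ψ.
cos ψ = √(1 - sin²ψ) = 0.96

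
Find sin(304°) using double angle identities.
sin(304°) = 2 sin 152° cos 152° = -0.829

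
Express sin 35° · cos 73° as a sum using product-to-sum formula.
sin 35° cos 73° = (1/2)[sin(35°+73°) + sin(35°-73°)]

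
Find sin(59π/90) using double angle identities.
sin(59π/90) = 2 sin 59π/180 cos 59π/180 = 0.8829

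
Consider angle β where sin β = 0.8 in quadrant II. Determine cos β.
cos β = ±√(1 - sin²β) = -0.6 (negative in QII)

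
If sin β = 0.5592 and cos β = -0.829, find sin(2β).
sin(2β) = 2 sin β cos β = -0.9272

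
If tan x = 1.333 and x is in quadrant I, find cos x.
cos x = 0.6001 (using tan²x + 1 = sec²x)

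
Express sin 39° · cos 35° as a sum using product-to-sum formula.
sin 39° cos 35° = (1/2)[sin(39°+35°) + sin(39°-35°)]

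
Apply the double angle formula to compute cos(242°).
cos(242°) = cos²121° - sin²121° = -0.4695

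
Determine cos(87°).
cos(87°) = 0.05234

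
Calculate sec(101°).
sec(101°) = -5.241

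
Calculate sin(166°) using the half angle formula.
sin(166°) = √((1 - cos 332°)/2) = 0.2419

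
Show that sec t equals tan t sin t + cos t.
RHS = sin²t/cos t + cos t = (sin²t + cos²t)/cos t = 1/cos t = sec t = LHS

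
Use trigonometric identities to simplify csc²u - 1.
csc²u - 1 = cot²u (using Pythagorean identity)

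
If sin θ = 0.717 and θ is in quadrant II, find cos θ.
cos θ = -0.6971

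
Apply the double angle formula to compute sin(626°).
sin(626°) = 2 sin 313° cos 313° = -0.9976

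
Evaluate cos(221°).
cos(221°) = -0.7547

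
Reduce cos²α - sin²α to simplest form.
cos²α - sin²α = cos(2α) (using Double angle)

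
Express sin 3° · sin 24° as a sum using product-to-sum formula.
sin 3° sin 24° = (1/2)[cos(3°-24°) - cos(3°+24°)]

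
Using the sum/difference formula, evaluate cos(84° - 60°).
cos(84° - 60°) = cos 84° cos 60° + sin 84° sin 60° = 0.9135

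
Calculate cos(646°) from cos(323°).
cos(646°) = cos²323° - sin²323° = 0.2756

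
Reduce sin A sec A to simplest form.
sin A sec A = tan A (using Reciprocal + quotient)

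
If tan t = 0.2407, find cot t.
cot t = 1/tan t = 4.155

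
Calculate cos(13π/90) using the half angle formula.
cos(13π/90) = √((1 + cos 13π/45)/2) = 0.8988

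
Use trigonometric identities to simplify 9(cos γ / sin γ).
9(cos γ / sin γ) = 9(cot γ) (using Quotient identity)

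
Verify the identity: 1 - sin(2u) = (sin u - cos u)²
RHS = sin²u - 2 sin u cos u + cos²u = (sin²u + cos²u) - 2 sin u cos u = 1 - sin(2u) = LHS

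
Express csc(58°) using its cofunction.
csc(58°) = sec(90° - 58°) = sec(32°)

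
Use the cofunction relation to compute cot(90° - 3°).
cot(90° - 3°) = tan(3°) = 0.05241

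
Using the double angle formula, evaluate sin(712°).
sin(712°) = 2 sin 356° cos 356° = -0.1392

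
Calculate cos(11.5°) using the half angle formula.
cos(11.5°) = √((1 + cos 23°)/2) = 0.9799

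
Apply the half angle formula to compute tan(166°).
tan(166°) = sin 332° / (1 + cos 332°) = -0.2493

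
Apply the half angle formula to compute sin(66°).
sin(66°) = √((1 - cos 132°)/2) = 0.9135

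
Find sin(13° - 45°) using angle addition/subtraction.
sin(13° - 45°) = sin 13° cos 45° - cos 13° sin 45° = -0.5299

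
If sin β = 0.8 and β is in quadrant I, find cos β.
cos β = 0.6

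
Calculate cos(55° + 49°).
cos(55° + 49°) = cos 55° cos 49° - sin 55° sin 49° = -0.2419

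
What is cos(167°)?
cos(167°) = -0.9744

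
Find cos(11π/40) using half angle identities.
cos(11π/40) = √((1 + cos 11π/20)/2) = 0.6494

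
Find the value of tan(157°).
tan(157°) = -0.4245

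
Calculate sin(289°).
sin(289°) = -0.9455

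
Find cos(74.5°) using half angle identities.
cos(74.5°) = √((1 + cos 149°)/2) = 0.2672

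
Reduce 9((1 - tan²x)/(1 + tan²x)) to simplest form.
9((1 - tan²x)/(1 + tan²x)) = 9(cos(2x)) (using Double angle)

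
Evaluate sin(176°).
sin(176°) = 0.06976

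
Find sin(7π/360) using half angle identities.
sin(7π/360) = √((1 - cos 7π/180)/2) = 0.06105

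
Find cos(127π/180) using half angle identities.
cos(127π/180) = -√((1 + cos 127π/90)/2) = -0.6018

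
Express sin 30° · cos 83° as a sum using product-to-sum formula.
sin 30° cos 83° = (1/2)[sin(30°+83°) + sin(30°-83°)]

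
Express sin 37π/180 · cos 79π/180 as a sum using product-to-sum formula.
sin 37π/180 cos 79π/180 = (1/2)[sin(37π/180+79π/180) + sin(37π/180-79π/180)]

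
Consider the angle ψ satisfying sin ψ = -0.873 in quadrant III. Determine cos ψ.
cos ψ = ±√(1 - sin²ψ) = -0.4877 (negative in QIII)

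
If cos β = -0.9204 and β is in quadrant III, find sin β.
sin β = -0.391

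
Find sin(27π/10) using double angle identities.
sin(27π/10) = 2 sin 27π/20 cos 27π/20 = 0.809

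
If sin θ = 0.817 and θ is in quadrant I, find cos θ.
cos θ = 0.5766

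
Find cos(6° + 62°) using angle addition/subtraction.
cos(6° + 62°) = cos 6° cos 62° - sin 6° sin 62° = 0.3746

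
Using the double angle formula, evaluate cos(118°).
cos(118°) = cos²59° - sin²59° = -0.4695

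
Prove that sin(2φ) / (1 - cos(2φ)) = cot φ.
LHS = 2 sin φ cos φ / (2sin²φ) = cos φ/sin φ = cot φ = RHS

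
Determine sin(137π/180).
sin(137π/180) = 0.682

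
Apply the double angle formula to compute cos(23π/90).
cos(23π/90) = cos²23π/180 - sin²23π/180 = 0.6947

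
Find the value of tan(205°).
tan(205°) = 0.4663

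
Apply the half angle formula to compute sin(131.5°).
sin(131.5°) = √((1 - cos 263°)/2) = 0.749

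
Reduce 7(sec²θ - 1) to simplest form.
7(sec²θ - 1) = 7(tan²θ) (using Pythagorean identity)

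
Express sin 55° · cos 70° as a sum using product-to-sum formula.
sin 55° cos 70° = (1/2)[sin(55°+70°) + sin(55°-70°)]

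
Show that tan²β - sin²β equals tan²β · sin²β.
LHS = sin²β/cos²β - sin²β = sin²β(1/cos²β - 1) = sin²β · (1 - cos²β)/cos²β = sin²β · sin²β/cos²β = sin²β · tan²β = RHS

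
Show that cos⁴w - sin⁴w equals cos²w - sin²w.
LHS = (cos²w - sin²w)(cos²w + sin²w) = (cos²w - sin²w) · 1 = cos²w - sin²w = RHS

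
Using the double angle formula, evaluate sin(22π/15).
sin(22π/15) = 2 sin 11π/15 cos 11π/15 = -0.9945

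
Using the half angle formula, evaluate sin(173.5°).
sin(173.5°) = √((1 - cos 347°)/2) = 0.1132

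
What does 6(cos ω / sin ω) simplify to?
6(cos ω / sin ω) = 6(cot ω) (using Quotient identity)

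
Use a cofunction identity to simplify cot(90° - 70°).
cot(90° - 70°) = tan(70°)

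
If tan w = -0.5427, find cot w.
cot w = 1/tan w = -1.843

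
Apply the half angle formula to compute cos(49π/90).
cos(49π/90) = -√((1 + cos 49π/45)/2) = -0.1392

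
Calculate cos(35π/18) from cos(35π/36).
cos(35π/18) = cos²35π/36 - sin²35π/36 = 0.9848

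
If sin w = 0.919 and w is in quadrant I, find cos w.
cos w = 0.3943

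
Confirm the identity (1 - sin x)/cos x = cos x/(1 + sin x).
LHS = (1 - sin x)(1 + sin x) / (cos x(1 + sin x)) = (1 - sin²x) / (cos x(1 + sin x)) = cos²x / (cos x(1 + sin x)) = cos x/(1 + sin x) = RHS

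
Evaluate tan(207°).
tan(207°) = 0.5095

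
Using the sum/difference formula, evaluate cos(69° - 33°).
cos(69° - 33°) = cos 69° cos 33° + sin 69° sin 33° = 0.809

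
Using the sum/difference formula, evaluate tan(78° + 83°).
tan(78° + 83°) = (tan 78° + tan 83°)/(1 - tan 78° tan 83°) = -0.3443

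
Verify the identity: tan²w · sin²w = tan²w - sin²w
RHS = sin²w/cos²w - sin²w = sin²w(1/cos²w - 1) = sin²w · (1 - cos²w)/cos²w = sin²w · sin²w/cos²w = sin²w · tan²w = LHS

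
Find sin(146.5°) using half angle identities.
sin(146.5°) = √((1 - cos 293°)/2) = 0.5519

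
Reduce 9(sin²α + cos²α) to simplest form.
9(sin²α + cos²α) = 9 (using Pythagorean identity)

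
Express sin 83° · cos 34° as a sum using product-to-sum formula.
sin 83° cos 34° = (1/2)[sin(83°+34°) + sin(83°-34°)]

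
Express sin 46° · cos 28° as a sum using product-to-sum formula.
sin 46° cos 28° = (1/2)[sin(46°+28°) + sin(46°-28°)]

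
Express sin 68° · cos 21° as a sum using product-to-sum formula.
sin 68° cos 21° = (1/2)[sin(68°+21°) + sin(68°-21°)]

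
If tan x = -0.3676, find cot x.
cot x = 1/tan x = -2.72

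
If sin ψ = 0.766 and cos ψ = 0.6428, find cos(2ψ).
cos(2ψ) = cos²ψ - sin²ψ = -0.1736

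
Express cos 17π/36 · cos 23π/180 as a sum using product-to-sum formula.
cos 17π/36 cos 23π/180 = (1/2)[cos(17π/36-23π/180) + cos(17π/36+23π/180)]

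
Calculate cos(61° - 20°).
cos(61° - 20°) = cos 61° cos 20° + sin 61° sin 20° = 0.7547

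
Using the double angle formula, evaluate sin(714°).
sin(714°) = 2 sin 357° cos 357° = -0.1045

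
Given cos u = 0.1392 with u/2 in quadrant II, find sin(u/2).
sin(u/2) = ±√((1 - cos u)/2); positive since u/2 ∈ QII, so sin(u/2) = 0.656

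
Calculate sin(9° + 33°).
sin(9° + 33°) = sin 9° cos 33° + cos 9° sin 33° = 0.6691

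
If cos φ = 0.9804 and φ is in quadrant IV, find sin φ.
sin φ = -0.197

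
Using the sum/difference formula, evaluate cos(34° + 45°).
cos(34° + 45°) = cos 34° cos 45° - sin 34° sin 45° = 0.1908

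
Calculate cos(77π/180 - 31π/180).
cos(77π/180 - 31π/180) = cos 77π/180 cos 31π/180 + sin 77π/180 sin 31π/180 = 0.6947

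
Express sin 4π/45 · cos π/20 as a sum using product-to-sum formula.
sin 4π/45 cos π/20 = (1/2)[sin(4π/45+π/20) + sin(4π/45-π/20)]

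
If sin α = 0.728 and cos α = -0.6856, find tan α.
tan α = sin α / cos α = -1.062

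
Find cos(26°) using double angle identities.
cos(26°) = cos²13° - sin²13° = 0.8988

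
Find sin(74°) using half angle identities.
sin(74°) = √((1 - cos 148°)/2) = 0.9613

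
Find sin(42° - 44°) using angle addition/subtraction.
sin(42° - 44°) = sin 42° cos 44° - cos 42° sin 44° = -0.0349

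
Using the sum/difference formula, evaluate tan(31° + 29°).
tan(31° + 29°) = (tan 31° + tan 29°)/(1 - tan 31° tan 29°) = √3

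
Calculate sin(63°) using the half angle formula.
sin(63°) = √((1 - cos 126°)/2) = 0.891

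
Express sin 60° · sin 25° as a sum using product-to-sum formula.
sin 60° sin 25° = (1/2)[cos(60°-25°) - cos(60°+25°)]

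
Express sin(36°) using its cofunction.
sin(36°) = cos(90° - 36°) = cos(54°)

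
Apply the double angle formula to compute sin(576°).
sin(576°) = 2 sin 288° cos 288° = -0.5878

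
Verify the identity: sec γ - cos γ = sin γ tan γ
LHS = 1/cos γ - cos γ = (1 - cos²γ)/cos γ = sin²γ/cos γ = sin γ · (sin γ/cos γ) = sin γ tan γ = RHS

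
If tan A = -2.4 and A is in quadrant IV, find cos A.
cos A = 0.3846 (using tan²A + 1 = sec²A)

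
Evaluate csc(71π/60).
csc(71π/60) = -1.836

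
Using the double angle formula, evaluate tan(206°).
tan(206°) = 2 tan 103° / (1 - tan²103°) = 0.4877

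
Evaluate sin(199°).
sin(199°) = -0.3256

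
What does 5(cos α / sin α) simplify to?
5(cos α / sin α) = 5(cot α) (using Quotient identity)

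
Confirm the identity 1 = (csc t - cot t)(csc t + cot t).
RHS = csc²t - cot²t = (1 + cot²t) - cot²t = 1 = LHS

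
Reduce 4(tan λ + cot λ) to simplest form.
4(tan λ + cot λ) = 4(sec λ csc λ) (using Quotient identities)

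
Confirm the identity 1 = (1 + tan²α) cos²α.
RHS = sec²α · cos²α = (1/cos²α) · cos²α = 1 = LHS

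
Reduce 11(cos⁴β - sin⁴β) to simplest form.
11(cos⁴β - sin⁴β) = 11(cos(2β)) (using Factoring + double angle)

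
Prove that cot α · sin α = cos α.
LHS = (cos α/sin α) · sin α = cos α = RHS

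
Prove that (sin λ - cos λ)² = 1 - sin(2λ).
LHS = sin²λ - 2 sin λ cos λ + cos²λ = (sin²λ + cos²λ) - 2 sin λ cos λ = 1 - sin(2λ) = RHS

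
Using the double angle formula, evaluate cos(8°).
cos(8°) = cos²4° - sin²4° = 0.9903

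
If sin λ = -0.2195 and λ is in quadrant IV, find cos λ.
cos λ = 0.9756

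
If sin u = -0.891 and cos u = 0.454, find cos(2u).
cos(2u) = cos²u - sin²u = -0.5878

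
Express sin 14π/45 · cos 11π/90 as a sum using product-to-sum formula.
sin 14π/45 cos 11π/90 = (1/2)[sin(14π/45+11π/90) + sin(14π/45-11π/90)]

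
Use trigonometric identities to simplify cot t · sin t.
cot t · sin t = cos t (using Quotient identity)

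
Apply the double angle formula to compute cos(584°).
cos(584°) = cos²292° - sin²292° = -0.7193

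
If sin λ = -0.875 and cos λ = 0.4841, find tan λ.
tan λ = sin λ / cos λ = -1.807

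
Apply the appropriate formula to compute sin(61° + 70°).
sin(61° + 70°) = sin 61° cos 70° + cos 61° sin 70° = 0.7547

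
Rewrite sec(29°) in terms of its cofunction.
sec(29°) = csc(90° - 29°) = csc(61°)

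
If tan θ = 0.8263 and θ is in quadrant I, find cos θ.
cos θ = 0.7709 (using tan²θ + 1 = sec²θ)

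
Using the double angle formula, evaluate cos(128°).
cos(128°) = cos²64° - sin²64° = -0.6157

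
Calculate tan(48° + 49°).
tan(48° + 49°) = (tan 48° + tan 49°)/(1 - tan 48° tan 49°) = -8.144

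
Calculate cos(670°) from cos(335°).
cos(670°) = cos²335° - sin²335° = 0.6428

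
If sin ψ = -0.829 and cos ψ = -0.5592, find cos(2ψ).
cos(2ψ) = cos²ψ - sin²ψ = -0.3745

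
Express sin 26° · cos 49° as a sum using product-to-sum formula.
sin 26° cos 49° = (1/2)[sin(26°+49°) + sin(26°-49°)]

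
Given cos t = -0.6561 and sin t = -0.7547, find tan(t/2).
tan(t/2) = sin t / (1 + cos t) = -2.195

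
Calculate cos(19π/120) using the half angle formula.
cos(19π/120) = √((1 + cos 19π/60)/2) = 0.8788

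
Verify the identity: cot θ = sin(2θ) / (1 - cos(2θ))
RHS = 2 sin θ cos θ / (2sin²θ) = cos θ/sin θ = cot θ = LHS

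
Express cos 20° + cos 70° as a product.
cos 20° + cos 70° = 2 cos(45°) cos(-25°)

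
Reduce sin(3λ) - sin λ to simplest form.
sin(3λ) - sin λ = 2 cos(2λ) sin λ (using Sum-to-product)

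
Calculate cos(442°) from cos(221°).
cos(442°) = cos²221° - sin²221° = 0.1392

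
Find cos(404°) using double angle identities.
cos(404°) = cos²202° - sin²202° = 0.7193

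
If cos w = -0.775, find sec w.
sec w = 1/cos w = -1.29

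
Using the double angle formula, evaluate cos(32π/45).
cos(32π/45) = cos²16π/45 - sin²16π/45 = -0.6157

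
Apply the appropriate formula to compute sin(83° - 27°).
sin(83° - 27°) = sin 83° cos 27° - cos 83° sin 27° = 0.829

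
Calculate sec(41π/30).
sec(41π/30) = -2.459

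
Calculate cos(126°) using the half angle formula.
cos(126°) = -√((1 + cos 252°)/2) = -0.5878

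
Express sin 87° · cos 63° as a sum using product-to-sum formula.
sin 87° cos 63° = (1/2)[sin(87°+63°) + sin(87°-63°)]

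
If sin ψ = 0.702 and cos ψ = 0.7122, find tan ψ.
tan ψ = sin ψ / cos ψ = 0.9857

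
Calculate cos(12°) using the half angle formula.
cos(12°) = √((1 + cos 24°)/2) = 0.9781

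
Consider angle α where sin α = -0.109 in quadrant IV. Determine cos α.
cos α = √(1 - sin²α) = 0.994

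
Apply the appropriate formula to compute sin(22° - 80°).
sin(22° - 80°) = sin 22° cos 80° - cos 22° sin 80° = -0.848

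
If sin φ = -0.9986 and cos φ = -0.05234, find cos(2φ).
cos(2φ) = cos²φ - sin²φ = -0.9945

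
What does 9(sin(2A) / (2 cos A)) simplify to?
9(sin(2A) / (2 cos A)) = 9(sin A) (using Double angle)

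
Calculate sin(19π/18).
sin(19π/18) = -0.1736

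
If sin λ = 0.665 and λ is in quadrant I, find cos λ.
cos λ = 0.7468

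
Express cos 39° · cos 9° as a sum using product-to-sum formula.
cos 39° cos 9° = (1/2)[cos(39°-9°) + cos(39°+9°)]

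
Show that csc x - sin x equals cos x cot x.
LHS = 1/sin x - sin x = (1 - sin²x)/sin x = cos²x/sin x = cos x · (cos x/sin x) = cos x cot x = RHS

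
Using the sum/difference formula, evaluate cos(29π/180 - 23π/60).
cos(29π/180 - 23π/60) = cos 29π/180 cos 23π/60 + sin 29π/180 sin 23π/60 = 0.766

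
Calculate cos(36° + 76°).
cos(36° + 76°) = cos 36° cos 76° - sin 36° sin 76° = -0.3746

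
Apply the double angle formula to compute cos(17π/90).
cos(17π/90) = cos²17π/180 - sin²17π/180 = 0.829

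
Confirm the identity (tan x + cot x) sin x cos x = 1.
LHS = (sin x/cos x + cos x/sin x) sin x cos x = ((sin²x + cos²x)/(sin x cos x)) · sin x cos x = sin²x + cos²x = 1 = RHS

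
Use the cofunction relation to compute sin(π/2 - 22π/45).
sin(π/2 - 22π/45) = cos(22π/45) = 0.0349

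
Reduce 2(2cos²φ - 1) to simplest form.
2(2cos²φ - 1) = 2(cos(2φ)) (using Double angle)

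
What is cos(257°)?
cos(257°) = -0.225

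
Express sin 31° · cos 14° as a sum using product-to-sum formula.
sin 31° cos 14° = (1/2)[sin(31°+14°) + sin(31°-14°)]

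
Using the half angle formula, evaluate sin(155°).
sin(155°) = √((1 - cos 310°)/2) = 0.4226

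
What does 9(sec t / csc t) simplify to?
9(sec t / csc t) = 9(tan t) (using Reciprocal identities)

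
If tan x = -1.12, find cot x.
cot x = 1/tan x = -0.8929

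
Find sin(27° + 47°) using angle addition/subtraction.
sin(27° + 47°) = sin 27° cos 47° + cos 27° sin 47° = 0.9613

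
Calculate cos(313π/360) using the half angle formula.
cos(313π/360) = -√((1 + cos 313π/180)/2) = -0.9171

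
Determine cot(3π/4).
cot(3π/4) = -1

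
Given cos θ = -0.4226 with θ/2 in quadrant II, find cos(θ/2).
cos(θ/2) = ±√((1 + cos θ)/2); negative since θ/2 ∈ QII, so cos(θ/2) = -0.5373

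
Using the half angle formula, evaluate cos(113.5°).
cos(113.5°) = -√((1 + cos 227°)/2) = -0.3987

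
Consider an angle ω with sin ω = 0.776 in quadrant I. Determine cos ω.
cos ω = √(1 - sin²ω) = 0.6307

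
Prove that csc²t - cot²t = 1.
LHS = 1/sin²t - cos²t/sin²t = (1 - cos²t)/sin²t = sin²t/sin²t = 1 = RHS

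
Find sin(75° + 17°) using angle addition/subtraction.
sin(75° + 17°) = sin 75° cos 17° + cos 75° sin 17° = 0.9994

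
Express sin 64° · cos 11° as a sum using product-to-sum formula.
sin 64° cos 11° = (1/2)[sin(64°+11°) + sin(64°-11°)]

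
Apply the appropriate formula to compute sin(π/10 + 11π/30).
sin(π/10 + 11π/30) = sin π/10 cos 11π/30 + cos π/10 sin 11π/30 = 0.9945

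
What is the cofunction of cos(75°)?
cos(75°) = sin(90° - 75°) = sin(15°)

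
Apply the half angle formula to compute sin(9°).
sin(9°) = √((1 - cos 18°)/2) = 0.1564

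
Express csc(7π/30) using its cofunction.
csc(7π/30) = sec(π/2 - 7π/30) = sec(4π/15)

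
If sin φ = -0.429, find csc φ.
csc φ = 1/sin φ = -2.331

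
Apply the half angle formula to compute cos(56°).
cos(56°) = √((1 + cos 112°)/2) = 0.5592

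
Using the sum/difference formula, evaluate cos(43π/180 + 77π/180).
cos(43π/180 + 77π/180) = cos 43π/180 cos 77π/180 - sin 43π/180 sin 77π/180 = -1/2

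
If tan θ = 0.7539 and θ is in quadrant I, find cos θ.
cos θ = 0.7985 (using tan²θ + 1 = sec²θ)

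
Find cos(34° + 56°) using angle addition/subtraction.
cos(34° + 56°) = cos 34° cos 56° - sin 34° sin 56° = 0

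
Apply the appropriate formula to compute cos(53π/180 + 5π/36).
cos(53π/180 + 5π/36) = cos 53π/180 cos 5π/36 - sin 53π/180 sin 5π/36 = 0.2079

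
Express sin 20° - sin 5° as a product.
sin 20° - sin 5° = 2 cos(12.5°) sin(7.5°)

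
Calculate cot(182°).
cot(182°) = 28.64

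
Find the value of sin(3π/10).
sin(3π/10) = 0.809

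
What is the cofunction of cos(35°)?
cos(35°) = sin(90° - 35°) = sin(55°)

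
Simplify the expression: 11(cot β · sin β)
11(cot β · sin β) = 11(cos β) (using Quotient identity)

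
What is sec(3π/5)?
sec(3π/5) = -3.236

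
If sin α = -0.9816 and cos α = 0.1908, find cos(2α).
cos(2α) = cos²α - sin²α = -0.9271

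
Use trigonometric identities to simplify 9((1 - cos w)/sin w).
9((1 - cos w)/sin w) = 9(tan(w/2)) (using Half angle)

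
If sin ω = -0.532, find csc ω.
csc ω = 1/sin ω = -1.88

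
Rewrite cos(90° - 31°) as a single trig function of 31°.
cos(90° - 31°) = sin(31°)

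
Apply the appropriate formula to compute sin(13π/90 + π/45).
sin(13π/90 + π/45) = sin 13π/90 cos π/45 + cos 13π/90 sin π/45 = 1/2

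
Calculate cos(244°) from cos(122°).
cos(244°) = cos²122° - sin²122° = -0.4384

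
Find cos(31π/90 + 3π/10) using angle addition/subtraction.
cos(31π/90 + 3π/10) = cos 31π/90 cos 3π/10 - sin 31π/90 sin 3π/10 = -0.4384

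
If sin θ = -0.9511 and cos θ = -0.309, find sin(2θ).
sin(2θ) = 2 sin θ cos θ = 0.5878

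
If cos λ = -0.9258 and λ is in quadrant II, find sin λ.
sin λ = 0.378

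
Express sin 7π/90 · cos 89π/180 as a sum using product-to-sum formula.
sin 7π/90 cos 89π/180 = (1/2)[sin(7π/90+89π/180) + sin(7π/90-89π/180)]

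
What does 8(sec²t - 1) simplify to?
8(sec²t - 1) = 8(tan²t) (using Pythagorean identity)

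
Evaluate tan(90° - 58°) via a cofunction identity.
tan(90° - 58°) = cot(58°) = 0.6249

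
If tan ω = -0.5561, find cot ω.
cot ω = 1/tan ω = -1.798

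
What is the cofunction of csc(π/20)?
csc(π/20) = sec(π/2 - π/20) = sec(9π/20)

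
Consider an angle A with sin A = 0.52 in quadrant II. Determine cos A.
cos A = ±√(1 - sin²A) = -0.8542 (negative in QII)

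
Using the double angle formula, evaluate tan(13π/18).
tan(13π/18) = 2 tan 13π/36 / (1 - tan²13π/36) = -1.192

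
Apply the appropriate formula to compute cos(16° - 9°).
cos(16° - 9°) = cos 16° cos 9° + sin 16° sin 9° = 0.9925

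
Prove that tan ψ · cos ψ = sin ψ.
LHS = (sin ψ/cos ψ) · cos ψ = sin ψ = RHS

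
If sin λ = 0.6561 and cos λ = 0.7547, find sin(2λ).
sin(2λ) = 2 sin λ cos λ = 0.9903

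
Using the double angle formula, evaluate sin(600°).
sin(600°) = 2 sin 300° cos 300° = -√3/2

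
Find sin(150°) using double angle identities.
sin(150°) = 2 sin 75° cos 75° = 1/2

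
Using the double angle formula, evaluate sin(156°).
sin(156°) = 2 sin 78° cos 78° = 0.4067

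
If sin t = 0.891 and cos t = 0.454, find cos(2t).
cos(2t) = cos²t - sin²t = -0.5878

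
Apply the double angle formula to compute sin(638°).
sin(638°) = 2 sin 319° cos 319° = -0.9903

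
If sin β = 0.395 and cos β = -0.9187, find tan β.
tan β = sin β / cos β = -0.43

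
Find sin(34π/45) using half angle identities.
sin(34π/45) = √((1 - cos 68π/45)/2) = 0.6947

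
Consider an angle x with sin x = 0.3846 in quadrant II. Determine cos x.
cos x = ±√(1 - sin²x) = -0.9231 (negative in QII)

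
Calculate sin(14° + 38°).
sin(14° + 38°) = sin 14° cos 38° + cos 14° sin 38° = 0.788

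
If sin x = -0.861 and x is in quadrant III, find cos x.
cos x = -0.5086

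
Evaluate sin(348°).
sin(348°) = -0.2079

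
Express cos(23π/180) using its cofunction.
cos(23π/180) = sin(π/2 - 23π/180) = sin(67π/180)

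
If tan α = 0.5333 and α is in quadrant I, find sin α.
sin α = 0.4706 (using tan²α + 1 = sec²α)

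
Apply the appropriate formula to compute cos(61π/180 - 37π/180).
cos(61π/180 - 37π/180) = cos 61π/180 cos 37π/180 + sin 61π/180 sin 37π/180 = 0.9135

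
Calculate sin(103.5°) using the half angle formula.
sin(103.5°) = √((1 - cos 207°)/2) = 0.9724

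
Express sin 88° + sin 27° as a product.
sin 88° + sin 27° = 2 sin(57.5°) cos(30.5°)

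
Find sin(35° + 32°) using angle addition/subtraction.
sin(35° + 32°) = sin 35° cos 32° + cos 35° sin 32° = 0.9205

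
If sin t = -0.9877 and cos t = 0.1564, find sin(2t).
sin(2t) = 2 sin t cos t = -0.309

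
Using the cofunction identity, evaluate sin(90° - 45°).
sin(90° - 45°) = cos(45°) = √2/2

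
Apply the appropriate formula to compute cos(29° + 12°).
cos(29° + 12°) = cos 29° cos 12° - sin 29° sin 12° = 0.7547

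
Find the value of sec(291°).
sec(291°) = 2.79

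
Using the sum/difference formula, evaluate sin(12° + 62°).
sin(12° + 62°) = sin 12° cos 62° + cos 12° sin 62° = 0.9613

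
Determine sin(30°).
sin(30°) = 1/2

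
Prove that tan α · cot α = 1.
LHS = (sin α/cos α) · (cos α/sin α) = 1 = RHS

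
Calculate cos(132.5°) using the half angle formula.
cos(132.5°) = -√((1 + cos 265°)/2) = -0.6756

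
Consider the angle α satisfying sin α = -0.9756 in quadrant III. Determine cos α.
cos α = ±√(1 - sin²α) = -0.2196 (negative in QIII)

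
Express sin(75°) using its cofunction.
sin(75°) = cos(90° - 75°) = cos(15°)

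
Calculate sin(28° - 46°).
sin(28° - 46°) = sin 28° cos 46° - cos 28° sin 46° = -0.309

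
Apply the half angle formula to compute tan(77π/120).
tan(77π/120) = sin 77π/60 / (1 + cos 77π/60) = -2.097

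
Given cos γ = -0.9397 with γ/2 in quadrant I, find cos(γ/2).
cos(γ/2) = ±√((1 + cos γ)/2); positive since γ/2 ∈ QI, so cos(γ/2) = 0.1736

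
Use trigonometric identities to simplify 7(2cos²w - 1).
7(2cos²w - 1) = 7(cos(2w)) (using Double angle)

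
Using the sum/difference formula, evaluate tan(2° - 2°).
tan(2° - 2°) = (tan 2° - tan 2°)/(1 + tan 2° tan 2°) = 0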